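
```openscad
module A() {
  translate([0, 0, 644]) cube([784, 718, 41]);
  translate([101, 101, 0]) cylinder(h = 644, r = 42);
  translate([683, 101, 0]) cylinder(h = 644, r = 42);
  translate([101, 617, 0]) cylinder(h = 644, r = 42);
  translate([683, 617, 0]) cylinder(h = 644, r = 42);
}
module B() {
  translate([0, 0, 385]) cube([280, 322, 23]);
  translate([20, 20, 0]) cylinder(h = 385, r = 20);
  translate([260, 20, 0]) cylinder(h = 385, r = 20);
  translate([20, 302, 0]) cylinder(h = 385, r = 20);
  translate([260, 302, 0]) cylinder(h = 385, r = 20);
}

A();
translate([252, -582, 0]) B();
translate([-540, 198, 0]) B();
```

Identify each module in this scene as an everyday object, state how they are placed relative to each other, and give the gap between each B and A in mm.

A is a table. B is a stool. Two stools sit around the table at the −y, −x sides. The gap between each stool and the table is 260 mm.

Each stool's nearest face is 260 mm from the table's bounding box.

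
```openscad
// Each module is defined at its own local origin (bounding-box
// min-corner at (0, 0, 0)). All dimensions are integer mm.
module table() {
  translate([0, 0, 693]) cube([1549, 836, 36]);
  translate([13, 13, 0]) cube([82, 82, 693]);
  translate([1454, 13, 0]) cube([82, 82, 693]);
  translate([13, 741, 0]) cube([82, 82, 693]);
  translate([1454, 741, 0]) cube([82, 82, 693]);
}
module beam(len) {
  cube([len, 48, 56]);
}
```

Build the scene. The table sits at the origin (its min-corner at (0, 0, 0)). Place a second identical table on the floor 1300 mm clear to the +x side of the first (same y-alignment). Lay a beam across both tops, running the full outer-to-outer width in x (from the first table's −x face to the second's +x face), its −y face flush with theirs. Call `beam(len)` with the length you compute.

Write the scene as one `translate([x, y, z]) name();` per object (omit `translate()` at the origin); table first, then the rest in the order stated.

table();
translate([2849, 0, 0]) table();
translate([0, 0, 729]) beam(4398);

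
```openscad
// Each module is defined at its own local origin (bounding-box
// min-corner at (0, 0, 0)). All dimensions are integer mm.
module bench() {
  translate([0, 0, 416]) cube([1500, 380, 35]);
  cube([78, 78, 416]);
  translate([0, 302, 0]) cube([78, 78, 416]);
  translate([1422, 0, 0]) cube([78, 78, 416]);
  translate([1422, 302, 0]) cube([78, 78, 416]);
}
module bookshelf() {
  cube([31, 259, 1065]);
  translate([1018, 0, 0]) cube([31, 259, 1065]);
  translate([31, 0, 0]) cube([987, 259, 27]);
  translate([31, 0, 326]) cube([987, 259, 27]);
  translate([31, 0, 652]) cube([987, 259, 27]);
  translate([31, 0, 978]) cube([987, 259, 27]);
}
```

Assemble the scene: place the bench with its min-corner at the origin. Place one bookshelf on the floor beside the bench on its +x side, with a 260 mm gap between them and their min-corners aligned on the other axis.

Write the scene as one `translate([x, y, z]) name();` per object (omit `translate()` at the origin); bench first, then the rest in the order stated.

bench();
translate([1760, 0, 0]) bookshelf();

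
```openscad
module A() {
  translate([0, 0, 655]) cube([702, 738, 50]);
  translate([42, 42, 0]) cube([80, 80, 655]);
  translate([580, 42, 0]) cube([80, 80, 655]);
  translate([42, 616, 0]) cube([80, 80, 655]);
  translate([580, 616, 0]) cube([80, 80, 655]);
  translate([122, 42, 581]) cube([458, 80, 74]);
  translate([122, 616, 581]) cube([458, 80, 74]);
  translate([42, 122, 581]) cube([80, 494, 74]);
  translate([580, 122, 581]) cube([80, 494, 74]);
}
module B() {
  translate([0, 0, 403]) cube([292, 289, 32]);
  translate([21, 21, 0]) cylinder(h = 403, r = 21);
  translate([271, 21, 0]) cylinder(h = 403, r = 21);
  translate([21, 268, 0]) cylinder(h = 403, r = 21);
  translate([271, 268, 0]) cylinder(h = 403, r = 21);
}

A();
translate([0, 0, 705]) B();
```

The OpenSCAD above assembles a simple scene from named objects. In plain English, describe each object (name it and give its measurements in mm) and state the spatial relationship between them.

A is a table: top 702 mm (x) × 738 mm (y), 50 mm thick, upper face at z = 705 mm, on four 80×80 mm square legs, each inset 42 mm from the nearest pair of top edges, running from z = 0 to the bottom of the top. Four apron rails, 80 mm thick and 74 mm tall, run between adjacent legs with their top edges flush with the underside of the top and their outer faces flush with the legs' outer faces.

B is a four-legged stool. The seat is a 292×289×32 mm slab whose top surface is at z = 435 mm; four round legs, each 42 mm in diameter, run from the floor (z = 0) to the underside of the seat, each leg's axis is inset half a diameter from the nearest pair of seat edges (so the leg's bounding box is flush with the corner).

The stool is on top of the table.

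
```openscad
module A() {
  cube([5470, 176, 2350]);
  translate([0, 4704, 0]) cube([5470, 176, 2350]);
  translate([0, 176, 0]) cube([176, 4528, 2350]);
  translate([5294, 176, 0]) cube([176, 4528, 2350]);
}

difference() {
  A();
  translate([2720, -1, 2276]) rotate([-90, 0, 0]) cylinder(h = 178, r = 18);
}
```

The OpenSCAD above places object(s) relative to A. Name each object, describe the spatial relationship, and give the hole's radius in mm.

The subtracted cylinder has r = 18 mm.

A is a house frame. The house frame has a circular hole through its front wall. The hole's radius is 18 mm.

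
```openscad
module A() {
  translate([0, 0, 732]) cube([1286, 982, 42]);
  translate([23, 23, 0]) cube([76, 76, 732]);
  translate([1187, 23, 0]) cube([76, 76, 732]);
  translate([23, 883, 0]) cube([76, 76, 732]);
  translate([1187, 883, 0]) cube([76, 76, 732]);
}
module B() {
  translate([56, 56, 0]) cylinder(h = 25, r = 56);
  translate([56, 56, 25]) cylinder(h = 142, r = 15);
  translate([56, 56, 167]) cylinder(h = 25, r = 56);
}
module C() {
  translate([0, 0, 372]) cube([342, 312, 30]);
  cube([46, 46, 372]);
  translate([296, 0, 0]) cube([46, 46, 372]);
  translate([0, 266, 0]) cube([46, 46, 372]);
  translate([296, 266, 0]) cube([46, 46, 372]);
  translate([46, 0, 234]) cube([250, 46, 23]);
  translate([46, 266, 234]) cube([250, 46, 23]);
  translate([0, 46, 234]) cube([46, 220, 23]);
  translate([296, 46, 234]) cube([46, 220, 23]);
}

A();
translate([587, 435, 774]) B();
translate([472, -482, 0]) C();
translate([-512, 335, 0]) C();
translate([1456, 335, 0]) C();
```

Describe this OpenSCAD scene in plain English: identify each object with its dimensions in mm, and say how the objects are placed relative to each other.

A is a table: top 1286 mm (x) × 982 mm (y), 42 mm thick, upper face at z = 774 mm, on four 76×76 mm square legs, each inset 23 mm from the nearest pair of top edges, running from z = 0 to the bottom of the top.

B is a spool: two coaxial disc flanges of radius 56 mm and thickness 25 mm, joined by a core cylinder of radius 15 mm and height 142 mm. The lower flange rests on z = 0 and the three cylinders share a vertical axis.

C is a four-legged stool. The seat is 342×312 mm, 30 mm thick, top at z = 402 mm. It stands on four square legs, each 46×46 mm in cross-section, from z = 0 to the seat underside, each flush with a corner of the seat. Four stretchers, 46 mm wide and 23 mm tall, connect adjacent legs with their undersides at z = 234 mm, each running between the inner faces of the legs it joins and aligned with the legs' outer faces on the other axis.

The spool is on top of the table, centred. Three stools sit around the table at the −y, −x, +x sides.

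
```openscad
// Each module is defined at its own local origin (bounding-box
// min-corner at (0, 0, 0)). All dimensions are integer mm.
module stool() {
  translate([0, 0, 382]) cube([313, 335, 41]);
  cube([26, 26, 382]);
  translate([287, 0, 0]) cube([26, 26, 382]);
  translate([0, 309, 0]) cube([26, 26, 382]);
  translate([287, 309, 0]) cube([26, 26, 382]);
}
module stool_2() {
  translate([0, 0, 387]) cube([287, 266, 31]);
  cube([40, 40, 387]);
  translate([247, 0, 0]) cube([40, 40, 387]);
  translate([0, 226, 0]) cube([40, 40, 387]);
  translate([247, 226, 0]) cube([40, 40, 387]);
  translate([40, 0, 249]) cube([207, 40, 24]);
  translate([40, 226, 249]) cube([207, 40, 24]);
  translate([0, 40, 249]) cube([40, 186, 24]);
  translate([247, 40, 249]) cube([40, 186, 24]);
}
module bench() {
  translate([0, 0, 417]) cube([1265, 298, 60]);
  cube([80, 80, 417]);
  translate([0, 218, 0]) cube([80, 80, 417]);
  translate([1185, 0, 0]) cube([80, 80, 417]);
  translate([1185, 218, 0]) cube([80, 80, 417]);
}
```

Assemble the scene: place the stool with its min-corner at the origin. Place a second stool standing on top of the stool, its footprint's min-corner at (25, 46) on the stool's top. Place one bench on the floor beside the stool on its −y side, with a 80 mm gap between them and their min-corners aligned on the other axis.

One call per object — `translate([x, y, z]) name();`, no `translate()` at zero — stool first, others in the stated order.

stool();
translate([25, 46, 423]) stool_2();
translate([0, -378, 0]) bench();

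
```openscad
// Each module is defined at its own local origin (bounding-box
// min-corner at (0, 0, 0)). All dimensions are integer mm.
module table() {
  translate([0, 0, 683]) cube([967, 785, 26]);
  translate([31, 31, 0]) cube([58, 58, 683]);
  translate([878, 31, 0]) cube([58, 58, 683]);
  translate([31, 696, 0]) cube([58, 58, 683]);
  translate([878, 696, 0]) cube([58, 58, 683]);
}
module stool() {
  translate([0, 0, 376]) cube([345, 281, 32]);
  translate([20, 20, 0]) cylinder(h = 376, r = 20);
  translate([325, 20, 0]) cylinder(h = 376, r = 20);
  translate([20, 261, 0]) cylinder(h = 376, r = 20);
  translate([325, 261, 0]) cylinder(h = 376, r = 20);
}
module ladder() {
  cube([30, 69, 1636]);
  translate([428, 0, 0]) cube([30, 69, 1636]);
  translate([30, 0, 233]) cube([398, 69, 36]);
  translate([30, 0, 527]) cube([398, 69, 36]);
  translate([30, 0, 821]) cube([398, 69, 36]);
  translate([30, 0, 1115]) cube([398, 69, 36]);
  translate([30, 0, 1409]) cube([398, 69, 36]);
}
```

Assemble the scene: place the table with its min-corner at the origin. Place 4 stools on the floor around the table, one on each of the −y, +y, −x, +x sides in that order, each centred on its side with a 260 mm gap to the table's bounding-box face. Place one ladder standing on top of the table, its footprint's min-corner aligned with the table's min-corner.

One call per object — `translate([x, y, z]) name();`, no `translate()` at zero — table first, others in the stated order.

table();
translate([311, -541, 0]) stool();
translate([311, 1045, 0]) stool();
translate([-605, 252, 0]) stool();
translate([1227, 252, 0]) stool();
translate([0, 0, 709]) ladder();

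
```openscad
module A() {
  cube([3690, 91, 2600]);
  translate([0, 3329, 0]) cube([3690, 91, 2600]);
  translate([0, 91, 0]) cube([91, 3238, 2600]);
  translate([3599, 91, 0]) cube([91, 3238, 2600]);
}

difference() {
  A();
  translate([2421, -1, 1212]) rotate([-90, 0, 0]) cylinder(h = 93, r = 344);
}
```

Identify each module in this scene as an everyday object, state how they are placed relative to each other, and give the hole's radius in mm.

The subtracted cylinder has r = 344 mm.

A is a house frame. The house frame has a circular hole through its front wall. The hole's radius is 344 mm.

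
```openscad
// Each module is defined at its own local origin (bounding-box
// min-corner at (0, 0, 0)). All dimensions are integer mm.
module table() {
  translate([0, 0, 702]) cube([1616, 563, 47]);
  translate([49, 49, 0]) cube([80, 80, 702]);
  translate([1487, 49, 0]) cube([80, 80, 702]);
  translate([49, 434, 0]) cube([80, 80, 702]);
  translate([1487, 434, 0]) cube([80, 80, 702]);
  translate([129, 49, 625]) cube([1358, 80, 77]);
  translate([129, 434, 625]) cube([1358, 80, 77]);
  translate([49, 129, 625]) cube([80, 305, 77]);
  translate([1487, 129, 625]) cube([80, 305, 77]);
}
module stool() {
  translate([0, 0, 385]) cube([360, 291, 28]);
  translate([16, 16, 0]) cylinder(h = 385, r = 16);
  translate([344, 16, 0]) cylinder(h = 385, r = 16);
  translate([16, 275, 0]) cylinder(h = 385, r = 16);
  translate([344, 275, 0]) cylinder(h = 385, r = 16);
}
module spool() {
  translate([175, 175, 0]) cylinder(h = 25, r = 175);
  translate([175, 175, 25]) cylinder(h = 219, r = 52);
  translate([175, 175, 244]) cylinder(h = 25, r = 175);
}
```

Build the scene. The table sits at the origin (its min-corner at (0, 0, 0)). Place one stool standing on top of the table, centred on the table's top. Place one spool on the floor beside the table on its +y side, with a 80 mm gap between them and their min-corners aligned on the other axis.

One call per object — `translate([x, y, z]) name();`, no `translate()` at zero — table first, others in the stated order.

table();
translate([628, 136, 749]) stool();
translate([0, 643, 0]) spool();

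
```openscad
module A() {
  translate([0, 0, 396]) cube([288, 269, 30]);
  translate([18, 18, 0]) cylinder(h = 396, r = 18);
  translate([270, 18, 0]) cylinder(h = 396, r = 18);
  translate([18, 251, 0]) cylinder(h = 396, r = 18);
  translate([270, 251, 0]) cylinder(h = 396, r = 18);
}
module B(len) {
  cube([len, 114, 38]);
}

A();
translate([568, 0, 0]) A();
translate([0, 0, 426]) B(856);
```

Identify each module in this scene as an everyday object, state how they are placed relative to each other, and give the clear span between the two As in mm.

A is a stool. B is a beam. A beam spans the tops of two stools. The clear span between the two stools is 280 mm.

Second stool starts at x = 568; first ends at x = 288; clear span = 568 − 288 = 280 mm.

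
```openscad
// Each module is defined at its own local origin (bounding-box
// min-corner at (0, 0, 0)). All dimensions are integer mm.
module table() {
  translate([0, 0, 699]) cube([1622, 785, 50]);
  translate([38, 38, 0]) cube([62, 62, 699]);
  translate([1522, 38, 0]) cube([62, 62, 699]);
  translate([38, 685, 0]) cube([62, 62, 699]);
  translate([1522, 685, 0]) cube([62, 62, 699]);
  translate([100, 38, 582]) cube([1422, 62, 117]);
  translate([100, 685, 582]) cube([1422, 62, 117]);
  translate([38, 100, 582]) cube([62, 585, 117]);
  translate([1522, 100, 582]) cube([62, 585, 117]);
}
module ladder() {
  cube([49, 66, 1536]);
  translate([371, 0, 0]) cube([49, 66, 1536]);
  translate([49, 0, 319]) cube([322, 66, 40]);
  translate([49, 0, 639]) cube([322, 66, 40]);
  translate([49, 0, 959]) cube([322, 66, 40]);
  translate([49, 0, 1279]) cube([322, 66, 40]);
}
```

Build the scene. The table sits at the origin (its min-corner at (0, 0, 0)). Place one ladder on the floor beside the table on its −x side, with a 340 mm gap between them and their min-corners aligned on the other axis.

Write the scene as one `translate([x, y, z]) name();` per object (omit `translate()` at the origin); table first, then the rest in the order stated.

table();
translate([-760, 0, 0]) ladder();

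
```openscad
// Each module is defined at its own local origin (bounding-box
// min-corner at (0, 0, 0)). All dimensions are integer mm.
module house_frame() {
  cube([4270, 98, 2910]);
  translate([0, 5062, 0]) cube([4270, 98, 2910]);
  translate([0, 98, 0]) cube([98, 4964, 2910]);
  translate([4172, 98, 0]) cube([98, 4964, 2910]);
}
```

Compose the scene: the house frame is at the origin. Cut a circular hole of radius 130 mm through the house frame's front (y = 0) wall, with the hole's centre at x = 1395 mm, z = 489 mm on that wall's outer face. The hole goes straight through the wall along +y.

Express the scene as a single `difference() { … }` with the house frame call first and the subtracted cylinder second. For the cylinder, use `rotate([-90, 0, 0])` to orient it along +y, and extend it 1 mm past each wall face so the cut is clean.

difference() {
  house_frame();
  translate([1395, -1, 489]) rotate([-90, 0, 0]) cylinder(h = 100, r = 130);
}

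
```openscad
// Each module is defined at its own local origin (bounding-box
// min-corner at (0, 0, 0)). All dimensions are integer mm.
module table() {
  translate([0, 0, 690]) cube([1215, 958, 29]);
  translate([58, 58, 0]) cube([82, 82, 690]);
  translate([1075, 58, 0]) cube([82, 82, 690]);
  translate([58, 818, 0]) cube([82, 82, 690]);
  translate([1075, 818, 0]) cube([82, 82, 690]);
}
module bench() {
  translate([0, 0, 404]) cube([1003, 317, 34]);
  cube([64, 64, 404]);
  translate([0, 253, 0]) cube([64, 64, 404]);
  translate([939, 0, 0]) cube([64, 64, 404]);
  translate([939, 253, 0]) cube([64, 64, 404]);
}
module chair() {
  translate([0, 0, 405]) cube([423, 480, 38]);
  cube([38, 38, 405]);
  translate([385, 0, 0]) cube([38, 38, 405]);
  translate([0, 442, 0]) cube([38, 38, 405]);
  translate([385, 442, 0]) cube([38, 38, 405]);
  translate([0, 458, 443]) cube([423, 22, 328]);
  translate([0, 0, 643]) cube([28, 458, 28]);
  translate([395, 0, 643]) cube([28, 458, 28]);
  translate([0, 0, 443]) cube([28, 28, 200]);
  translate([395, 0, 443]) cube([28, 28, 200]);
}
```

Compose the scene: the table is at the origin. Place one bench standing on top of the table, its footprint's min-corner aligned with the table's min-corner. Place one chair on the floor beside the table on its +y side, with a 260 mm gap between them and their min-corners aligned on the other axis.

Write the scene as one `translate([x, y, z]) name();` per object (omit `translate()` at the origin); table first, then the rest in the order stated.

table();
translate([0, 0, 719]) bench();
translate([0, 1218, 0]) chair();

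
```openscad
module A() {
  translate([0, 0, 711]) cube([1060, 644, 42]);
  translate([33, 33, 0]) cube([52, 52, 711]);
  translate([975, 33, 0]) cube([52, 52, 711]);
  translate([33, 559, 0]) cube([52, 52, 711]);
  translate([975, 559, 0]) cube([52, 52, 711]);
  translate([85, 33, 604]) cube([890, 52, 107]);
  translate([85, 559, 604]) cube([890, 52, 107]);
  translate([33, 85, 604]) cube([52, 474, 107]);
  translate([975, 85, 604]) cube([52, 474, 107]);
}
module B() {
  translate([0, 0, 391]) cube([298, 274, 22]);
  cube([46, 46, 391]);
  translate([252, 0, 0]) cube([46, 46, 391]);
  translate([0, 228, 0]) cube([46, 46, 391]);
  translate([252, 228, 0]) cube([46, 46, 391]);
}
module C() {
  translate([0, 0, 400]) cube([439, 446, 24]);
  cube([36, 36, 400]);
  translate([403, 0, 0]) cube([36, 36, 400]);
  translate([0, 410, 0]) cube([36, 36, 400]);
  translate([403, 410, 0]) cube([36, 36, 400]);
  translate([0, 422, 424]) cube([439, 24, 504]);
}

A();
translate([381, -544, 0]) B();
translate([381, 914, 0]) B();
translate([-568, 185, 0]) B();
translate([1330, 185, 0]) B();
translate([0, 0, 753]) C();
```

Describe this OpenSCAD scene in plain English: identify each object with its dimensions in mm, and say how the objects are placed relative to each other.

A is a table with a 1060×644 mm rectangular top, 42 mm thick, top surface at z = 753 mm, supported by four 52×52 mm square legs, each inset 33 mm from the nearest pair of top edges, running from the floor. Four apron rails, 52 mm thick and 107 mm tall, run between adjacent legs with their top edges flush with the underside of the top and their outer faces flush with the legs' outer faces.

B is a simple wooden stool: a rectangular seat 298 mm (x) by 274 mm (y), 22 mm thick, top face at z = 413 mm, on four square legs, each 46×46 mm in cross-section. The legs rest on z = 0, each flush with a corner of the seat.

C is a chair. The seat is a 439×446×24 mm slab with its top at z = 424 mm, on four 36×36 mm corner legs (flush with the seat edges, standing on z = 0). A flat backrest 24 mm thick, 504 mm tall, spans the full seat width and rises from the seat top along its +y edge, rear face flush with the rear of the seat.

Four stools sit around the table at the −y, +y, −x, +x sides. The chair is on top of the table.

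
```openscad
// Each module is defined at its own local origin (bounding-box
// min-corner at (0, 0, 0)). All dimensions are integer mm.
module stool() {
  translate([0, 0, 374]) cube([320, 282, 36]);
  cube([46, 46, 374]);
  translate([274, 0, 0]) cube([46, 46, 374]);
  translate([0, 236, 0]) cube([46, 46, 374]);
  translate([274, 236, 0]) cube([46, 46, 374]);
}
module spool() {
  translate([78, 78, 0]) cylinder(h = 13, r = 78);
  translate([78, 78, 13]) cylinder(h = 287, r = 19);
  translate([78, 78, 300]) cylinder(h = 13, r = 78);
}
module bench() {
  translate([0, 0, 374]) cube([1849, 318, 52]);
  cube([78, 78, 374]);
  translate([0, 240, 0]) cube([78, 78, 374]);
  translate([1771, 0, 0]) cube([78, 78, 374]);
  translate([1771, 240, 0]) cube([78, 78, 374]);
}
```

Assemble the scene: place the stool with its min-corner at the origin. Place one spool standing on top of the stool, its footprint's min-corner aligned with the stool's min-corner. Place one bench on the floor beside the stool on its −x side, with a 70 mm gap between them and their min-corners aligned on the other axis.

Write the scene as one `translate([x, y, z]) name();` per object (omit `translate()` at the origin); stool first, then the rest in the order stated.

stool();
translate([0, 0, 410]) spool();
translate([-1919, 0, 0]) bench();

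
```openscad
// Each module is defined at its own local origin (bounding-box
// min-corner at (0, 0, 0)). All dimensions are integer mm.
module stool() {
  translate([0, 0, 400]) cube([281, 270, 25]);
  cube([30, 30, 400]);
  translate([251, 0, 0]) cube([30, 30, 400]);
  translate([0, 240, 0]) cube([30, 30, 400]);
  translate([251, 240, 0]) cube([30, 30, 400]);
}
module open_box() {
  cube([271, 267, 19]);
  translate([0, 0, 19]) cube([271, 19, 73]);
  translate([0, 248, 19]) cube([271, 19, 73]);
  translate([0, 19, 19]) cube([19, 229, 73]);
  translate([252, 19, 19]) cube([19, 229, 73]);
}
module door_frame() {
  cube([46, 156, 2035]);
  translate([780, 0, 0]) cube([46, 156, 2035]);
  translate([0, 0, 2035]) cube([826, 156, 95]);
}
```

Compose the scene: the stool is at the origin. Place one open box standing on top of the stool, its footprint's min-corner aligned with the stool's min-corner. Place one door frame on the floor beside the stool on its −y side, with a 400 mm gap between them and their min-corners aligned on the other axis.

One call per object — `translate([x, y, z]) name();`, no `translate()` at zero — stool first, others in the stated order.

stool();
translate([0, 0, 425]) open_box();
translate([0, -556, 0]) door_frame();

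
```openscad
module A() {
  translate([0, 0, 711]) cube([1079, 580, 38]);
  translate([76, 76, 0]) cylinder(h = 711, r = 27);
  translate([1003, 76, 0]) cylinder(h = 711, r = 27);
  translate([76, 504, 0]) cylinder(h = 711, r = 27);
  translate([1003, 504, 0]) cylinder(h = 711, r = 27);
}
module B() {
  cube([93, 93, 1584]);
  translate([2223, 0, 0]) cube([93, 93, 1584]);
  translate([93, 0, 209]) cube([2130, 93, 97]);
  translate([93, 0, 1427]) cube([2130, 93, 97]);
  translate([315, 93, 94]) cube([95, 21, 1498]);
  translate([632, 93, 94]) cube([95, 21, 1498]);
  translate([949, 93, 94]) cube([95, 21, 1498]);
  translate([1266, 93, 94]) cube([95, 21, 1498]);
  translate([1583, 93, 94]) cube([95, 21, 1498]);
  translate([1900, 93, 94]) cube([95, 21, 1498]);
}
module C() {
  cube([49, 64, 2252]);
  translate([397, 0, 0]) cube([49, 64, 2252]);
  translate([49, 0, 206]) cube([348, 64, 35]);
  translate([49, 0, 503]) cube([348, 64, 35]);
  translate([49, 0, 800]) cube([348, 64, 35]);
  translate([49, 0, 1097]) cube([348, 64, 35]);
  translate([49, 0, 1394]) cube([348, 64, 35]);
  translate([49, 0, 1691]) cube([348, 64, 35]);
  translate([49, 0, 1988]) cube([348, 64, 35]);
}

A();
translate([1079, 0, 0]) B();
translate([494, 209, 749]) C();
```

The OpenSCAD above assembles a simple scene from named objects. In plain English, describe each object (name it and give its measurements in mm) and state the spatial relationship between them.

A is a table: top 1079 mm (x) × 580 mm (y), 38 mm thick, upper face at z = 749 mm, on four round legs of 54 mm diameter, each leg's bounding box inset 49 mm from the nearest pair of top edges, running from z = 0 to the bottom of the top.

B is a fence section. Two 93×93 mm posts, 1584 mm tall, stand on the floor with a clear span of 2130 mm between their inner faces. Two horizontal rails of 93×97 mm section span the gap between the posts with their undersides at z = 209 mm and z = 1427 mm, flush with the posts' −y face. 6 pickets, each 95 mm wide, 21 mm thick and 1498 mm tall, are fixed to the +y face of the rails with their bottoms at z = 94 mm, evenly spaced across the span with equal gaps (rounded down to the nearest mm) at the −x end and between each pair — any rounding remainder accumulates at the +x end.

C is a straight ladder. Two 49×64 mm vertical rails, 2252 mm tall, stand 446 mm apart (outside-to-outside) with their front faces coplanar on the −y side. 7 rungs, each 64 mm deep and 35 mm tall, span between the inner faces of the rails, front faces flush with the rails. The lowest rung's underside is at z = 206 mm and rungs are spaced 297 mm apart (underside to underside).

The fence section is against the table's +x side, with their −y faces flush. The ladder is on top of the table.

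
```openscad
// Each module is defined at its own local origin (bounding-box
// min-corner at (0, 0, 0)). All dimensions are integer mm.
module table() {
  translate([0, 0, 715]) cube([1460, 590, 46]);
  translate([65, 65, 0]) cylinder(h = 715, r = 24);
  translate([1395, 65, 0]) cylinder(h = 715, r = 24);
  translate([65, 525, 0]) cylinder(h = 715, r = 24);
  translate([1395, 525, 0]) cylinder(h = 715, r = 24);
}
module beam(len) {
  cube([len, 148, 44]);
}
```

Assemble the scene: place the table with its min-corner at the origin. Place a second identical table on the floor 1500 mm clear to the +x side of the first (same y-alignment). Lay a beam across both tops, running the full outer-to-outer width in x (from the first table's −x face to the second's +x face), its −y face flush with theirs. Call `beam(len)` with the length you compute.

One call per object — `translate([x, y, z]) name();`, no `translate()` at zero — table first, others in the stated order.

table();
translate([2960, 0, 0]) table();
translate([0, 0, 761]) beam(4420);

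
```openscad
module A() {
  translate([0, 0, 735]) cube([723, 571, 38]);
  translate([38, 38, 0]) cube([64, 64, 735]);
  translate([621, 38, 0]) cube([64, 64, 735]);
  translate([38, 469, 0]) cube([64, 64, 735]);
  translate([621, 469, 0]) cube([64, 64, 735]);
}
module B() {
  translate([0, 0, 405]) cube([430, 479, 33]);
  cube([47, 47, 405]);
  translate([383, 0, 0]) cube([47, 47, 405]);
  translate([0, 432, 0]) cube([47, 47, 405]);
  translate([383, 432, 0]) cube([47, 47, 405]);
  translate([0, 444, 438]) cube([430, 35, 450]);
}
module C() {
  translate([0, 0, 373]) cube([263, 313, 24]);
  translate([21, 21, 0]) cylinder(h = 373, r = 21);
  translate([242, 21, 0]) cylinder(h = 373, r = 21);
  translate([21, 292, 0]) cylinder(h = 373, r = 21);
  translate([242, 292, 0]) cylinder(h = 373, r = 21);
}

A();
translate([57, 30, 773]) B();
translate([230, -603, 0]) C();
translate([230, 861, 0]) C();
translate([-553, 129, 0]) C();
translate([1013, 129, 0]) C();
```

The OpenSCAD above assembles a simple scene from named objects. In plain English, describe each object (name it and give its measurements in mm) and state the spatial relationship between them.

A is a table with a 723×571 mm rectangular top, 38 mm thick, top surface at z = 773 mm, supported by four 64×64 mm square legs, each inset 38 mm from the nearest pair of top edges, running from the floor.

B is a chair: 430×479 mm seat, 33 mm thick, top at z = 438 mm, on four 47 mm square corner legs flush with the seat edges. A 35 mm thick backrest slab spans the full seat width, extending 450 mm above the seat top, its back face flush with the seat's +y edge.

C is a simple wooden stool: a rectangular seat 263 mm (x) by 313 mm (y), 24 mm thick, top face at z = 397 mm, on four round legs, each 42 mm in diameter. The legs rest on z = 0, each leg's axis is inset half a diameter from the nearest pair of seat edges (so the leg's bounding box is flush with the corner).

The chair is on top of the table. Four stools sit around the table at the −y, +y, −x, +x sides.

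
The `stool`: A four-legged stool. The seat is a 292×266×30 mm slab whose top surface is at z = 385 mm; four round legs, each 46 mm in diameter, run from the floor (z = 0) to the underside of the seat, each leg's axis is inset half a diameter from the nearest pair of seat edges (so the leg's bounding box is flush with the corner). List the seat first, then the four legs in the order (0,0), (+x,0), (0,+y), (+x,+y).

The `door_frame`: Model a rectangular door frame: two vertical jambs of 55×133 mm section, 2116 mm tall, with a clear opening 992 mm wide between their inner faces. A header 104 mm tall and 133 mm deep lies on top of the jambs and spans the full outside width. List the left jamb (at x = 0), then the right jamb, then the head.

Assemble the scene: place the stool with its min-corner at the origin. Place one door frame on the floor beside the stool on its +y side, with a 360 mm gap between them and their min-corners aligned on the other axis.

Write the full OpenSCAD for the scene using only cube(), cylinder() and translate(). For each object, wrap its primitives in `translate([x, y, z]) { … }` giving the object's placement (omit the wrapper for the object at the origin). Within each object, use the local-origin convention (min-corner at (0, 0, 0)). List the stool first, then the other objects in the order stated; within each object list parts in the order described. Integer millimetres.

translate([0, 0, 355]) cube([292, 266, 30]);
translate([23, 23, 0]) cylinder(h = 355, r = 23);
translate([269, 23, 0]) cylinder(h = 355, r = 23);
translate([23, 243, 0]) cylinder(h = 355, r = 23);
translate([269, 243, 0]) cylinder(h = 355, r = 23);
translate([0, 626, 0]) {
  cube([55, 133, 2116]);
  translate([1047, 0, 0]) cube([55, 133, 2116]);
  translate([0, 0, 2116]) cube([1102, 133, 104]);
}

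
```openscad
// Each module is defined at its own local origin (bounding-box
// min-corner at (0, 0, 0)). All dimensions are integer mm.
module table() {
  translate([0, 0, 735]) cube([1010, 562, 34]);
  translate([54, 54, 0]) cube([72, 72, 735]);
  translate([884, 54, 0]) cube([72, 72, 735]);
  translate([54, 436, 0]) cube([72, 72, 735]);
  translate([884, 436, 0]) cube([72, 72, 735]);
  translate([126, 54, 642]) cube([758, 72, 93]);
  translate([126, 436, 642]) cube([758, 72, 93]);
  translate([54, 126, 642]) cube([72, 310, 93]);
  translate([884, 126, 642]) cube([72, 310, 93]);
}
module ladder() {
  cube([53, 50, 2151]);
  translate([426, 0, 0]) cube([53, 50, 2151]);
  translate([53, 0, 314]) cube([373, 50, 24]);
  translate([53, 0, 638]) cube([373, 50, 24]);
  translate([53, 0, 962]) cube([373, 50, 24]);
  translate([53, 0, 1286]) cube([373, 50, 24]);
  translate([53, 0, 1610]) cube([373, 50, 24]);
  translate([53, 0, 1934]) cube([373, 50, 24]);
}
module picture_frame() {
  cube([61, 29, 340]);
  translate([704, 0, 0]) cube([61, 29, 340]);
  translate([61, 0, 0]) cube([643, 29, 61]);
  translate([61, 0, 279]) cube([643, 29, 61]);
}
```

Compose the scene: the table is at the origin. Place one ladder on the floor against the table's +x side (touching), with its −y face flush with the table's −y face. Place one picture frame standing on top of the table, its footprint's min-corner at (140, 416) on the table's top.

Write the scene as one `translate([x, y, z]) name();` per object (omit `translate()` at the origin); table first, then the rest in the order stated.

table();
translate([1010, 0, 0]) ladder();
translate([140, 416, 769]) picture_frame();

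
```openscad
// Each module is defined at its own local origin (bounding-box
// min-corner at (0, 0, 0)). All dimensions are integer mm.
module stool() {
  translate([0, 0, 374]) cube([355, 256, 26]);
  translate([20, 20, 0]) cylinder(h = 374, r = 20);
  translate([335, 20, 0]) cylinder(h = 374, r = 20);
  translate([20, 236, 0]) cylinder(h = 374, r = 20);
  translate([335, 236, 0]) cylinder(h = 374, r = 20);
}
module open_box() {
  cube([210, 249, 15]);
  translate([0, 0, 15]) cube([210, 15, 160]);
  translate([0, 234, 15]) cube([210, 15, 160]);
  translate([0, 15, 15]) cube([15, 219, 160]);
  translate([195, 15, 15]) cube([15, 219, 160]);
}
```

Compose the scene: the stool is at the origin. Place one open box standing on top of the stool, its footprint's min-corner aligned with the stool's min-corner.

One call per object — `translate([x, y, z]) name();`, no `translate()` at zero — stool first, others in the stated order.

stool();
translate([0, 0, 400]) open_box();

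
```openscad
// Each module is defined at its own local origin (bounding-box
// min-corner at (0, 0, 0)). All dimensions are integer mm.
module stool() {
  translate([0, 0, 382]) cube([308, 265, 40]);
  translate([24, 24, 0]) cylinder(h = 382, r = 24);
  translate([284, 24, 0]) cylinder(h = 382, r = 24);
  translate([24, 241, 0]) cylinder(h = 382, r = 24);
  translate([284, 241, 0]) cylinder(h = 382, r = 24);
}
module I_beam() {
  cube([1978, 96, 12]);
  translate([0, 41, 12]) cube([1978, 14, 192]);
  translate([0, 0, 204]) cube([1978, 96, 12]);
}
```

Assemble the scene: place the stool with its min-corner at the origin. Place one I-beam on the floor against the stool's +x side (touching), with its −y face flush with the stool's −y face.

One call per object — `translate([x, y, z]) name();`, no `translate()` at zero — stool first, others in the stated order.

stool();
translate([308, 0, 0]) I_beam();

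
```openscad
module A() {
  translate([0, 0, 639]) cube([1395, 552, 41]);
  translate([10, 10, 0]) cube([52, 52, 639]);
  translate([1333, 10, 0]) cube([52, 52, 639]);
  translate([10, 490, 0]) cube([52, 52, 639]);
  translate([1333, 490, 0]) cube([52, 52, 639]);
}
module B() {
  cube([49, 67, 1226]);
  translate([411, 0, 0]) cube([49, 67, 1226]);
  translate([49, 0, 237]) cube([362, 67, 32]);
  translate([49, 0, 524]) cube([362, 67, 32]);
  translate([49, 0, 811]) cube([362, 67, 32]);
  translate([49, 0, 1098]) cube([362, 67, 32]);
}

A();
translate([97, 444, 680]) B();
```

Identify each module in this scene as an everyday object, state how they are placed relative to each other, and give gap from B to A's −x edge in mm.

The ladder's min-x is at 97; the table's min-x is 0; gap = 97 mm.

A is a table. B is a ladder. The ladder is on top of the table. The gap from the ladder to the table's −x edge is 97 mm.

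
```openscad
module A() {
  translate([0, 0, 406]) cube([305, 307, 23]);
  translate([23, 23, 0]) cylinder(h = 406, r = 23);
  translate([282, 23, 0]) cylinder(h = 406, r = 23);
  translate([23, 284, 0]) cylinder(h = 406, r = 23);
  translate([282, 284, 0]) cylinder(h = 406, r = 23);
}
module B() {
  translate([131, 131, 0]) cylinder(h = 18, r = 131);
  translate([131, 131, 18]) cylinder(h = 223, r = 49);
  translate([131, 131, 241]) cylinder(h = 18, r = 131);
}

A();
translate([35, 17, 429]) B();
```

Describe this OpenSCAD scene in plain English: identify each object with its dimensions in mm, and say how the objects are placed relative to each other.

A is a four-legged stool. The seat is a 305×307×23 mm slab whose top surface is at z = 429 mm; four round legs, each 46 mm in diameter, run from the floor (z = 0) to the underside of the seat, each leg's axis is inset half a diameter from the nearest pair of seat edges (so the leg's bounding box is flush with the corner).

B is a spool: two coaxial disc flanges of radius 131 mm and thickness 18 mm, joined by a core cylinder of radius 49 mm and height 223 mm. The lower flange rests on z = 0 and the three cylinders share a vertical axis.

The spool is on top of the stool.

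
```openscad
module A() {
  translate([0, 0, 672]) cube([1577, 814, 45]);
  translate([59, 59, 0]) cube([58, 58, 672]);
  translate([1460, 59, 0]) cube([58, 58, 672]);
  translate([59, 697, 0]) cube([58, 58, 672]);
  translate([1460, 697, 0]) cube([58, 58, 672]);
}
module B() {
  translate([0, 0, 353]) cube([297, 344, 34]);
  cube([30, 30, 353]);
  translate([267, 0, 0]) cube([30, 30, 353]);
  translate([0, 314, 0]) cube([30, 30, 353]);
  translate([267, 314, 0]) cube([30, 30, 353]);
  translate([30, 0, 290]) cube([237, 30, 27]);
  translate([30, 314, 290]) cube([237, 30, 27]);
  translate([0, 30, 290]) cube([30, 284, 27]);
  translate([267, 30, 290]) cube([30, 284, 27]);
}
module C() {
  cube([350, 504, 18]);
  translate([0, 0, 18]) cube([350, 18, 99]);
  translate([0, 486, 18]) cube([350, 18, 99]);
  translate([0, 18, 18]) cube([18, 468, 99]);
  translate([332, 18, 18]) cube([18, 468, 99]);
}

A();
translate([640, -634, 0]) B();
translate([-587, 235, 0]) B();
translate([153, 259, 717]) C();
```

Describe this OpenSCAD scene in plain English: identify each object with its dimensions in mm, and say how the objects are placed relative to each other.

A is a table with a 1577×814 mm rectangular top, 45 mm thick, top surface at z = 717 mm, supported by four 58×58 mm square legs, each inset 59 mm from the nearest pair of top edges, running from the floor.

B is a four-legged stool. The seat is a 297×344×34 mm slab whose top surface is at z = 387 mm; four square legs, each 30×30 mm in cross-section, run from the floor (z = 0) to the underside of the seat, each flush with a corner of the seat. Four stretchers, 30 mm wide and 27 mm tall, connect adjacent legs with their undersides at z = 290 mm, each running between the inner faces of the legs it joins and aligned with the legs' outer faces on the other axis.

C is an open storage box with external size 350×504×117 mm and wall thickness 18 mm (the base is also 18 mm thick). The base covers the whole footprint; the four walls stand on the base, with the y-facing walls full-width and the x-facing walls fitting between their inner faces.

Two stools sit around the table at the −y, −x sides. The open box is on top of the table.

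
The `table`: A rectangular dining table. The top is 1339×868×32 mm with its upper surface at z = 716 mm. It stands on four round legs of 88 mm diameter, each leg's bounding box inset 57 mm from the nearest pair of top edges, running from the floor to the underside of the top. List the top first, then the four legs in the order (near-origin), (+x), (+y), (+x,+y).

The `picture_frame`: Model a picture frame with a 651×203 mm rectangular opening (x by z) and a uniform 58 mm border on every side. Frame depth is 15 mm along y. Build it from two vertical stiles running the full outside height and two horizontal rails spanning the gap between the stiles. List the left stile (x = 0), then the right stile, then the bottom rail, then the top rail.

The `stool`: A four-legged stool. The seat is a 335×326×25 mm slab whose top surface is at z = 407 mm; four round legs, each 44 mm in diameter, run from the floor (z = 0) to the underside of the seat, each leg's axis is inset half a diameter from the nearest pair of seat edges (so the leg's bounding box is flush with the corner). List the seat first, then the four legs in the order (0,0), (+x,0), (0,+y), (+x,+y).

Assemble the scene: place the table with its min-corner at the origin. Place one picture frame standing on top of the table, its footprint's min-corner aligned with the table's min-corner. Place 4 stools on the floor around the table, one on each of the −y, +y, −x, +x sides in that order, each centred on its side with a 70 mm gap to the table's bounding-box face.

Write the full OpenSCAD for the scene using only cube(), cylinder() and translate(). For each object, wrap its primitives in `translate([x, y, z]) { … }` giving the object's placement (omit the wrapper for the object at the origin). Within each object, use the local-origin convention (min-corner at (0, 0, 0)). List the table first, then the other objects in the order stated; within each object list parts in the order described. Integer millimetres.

translate([0, 0, 684]) cube([1339, 868, 32]);
translate([101, 101, 0]) cylinder(h = 684, r = 44);
translate([1238, 101, 0]) cylinder(h = 684, r = 44);
translate([101, 767, 0]) cylinder(h = 684, r = 44);
translate([1238, 767, 0]) cylinder(h = 684, r = 44);
translate([0, 0, 716]) {
  cube([58, 15, 319]);
  translate([709, 0, 0]) cube([58, 15, 319]);
  translate([58, 0, 0]) cube([651, 15, 58]);
  translate([58, 0, 261]) cube([651, 15, 58]);
}
translate([502, -396, 0]) {
  translate([0, 0, 382]) cube([335, 326, 25]);
  translate([22, 22, 0]) cylinder(h = 382, r = 22);
  translate([313, 22, 0]) cylinder(h = 382, r = 22);
  translate([22, 304, 0]) cylinder(h = 382, r = 22);
  translate([313, 304, 0]) cylinder(h = 382, r = 22);
}
translate([502, 938, 0]) {
  translate([0, 0, 382]) cube([335, 326, 25]);
  translate([22, 22, 0]) cylinder(h = 382, r = 22);
  translate([313, 22, 0]) cylinder(h = 382, r = 22);
  translate([22, 304, 0]) cylinder(h = 382, r = 22);
  translate([313, 304, 0]) cylinder(h = 382, r = 22);
}
translate([-405, 271, 0]) {
  translate([0, 0, 382]) cube([335, 326, 25]);
  translate([22, 22, 0]) cylinder(h = 382, r = 22);
  translate([313, 22, 0]) cylinder(h = 382, r = 22);
  translate([22, 304, 0]) cylinder(h = 382, r = 22);
  translate([313, 304, 0]) cylinder(h = 382, r = 22);
}
translate([1409, 271, 0]) {
  translate([0, 0, 382]) cube([335, 326, 25]);
  translate([22, 22, 0]) cylinder(h = 382, r = 22);
  translate([313, 22, 0]) cylinder(h = 382, r = 22);
  translate([22, 304, 0]) cylinder(h = 382, r = 22);
  translate([313, 304, 0]) cylinder(h = 382, r = 22);
}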